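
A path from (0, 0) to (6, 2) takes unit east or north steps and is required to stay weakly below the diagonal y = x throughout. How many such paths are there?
Number of paths = 20

By the reflection principle (André's argument), the number of monotone paths to (6, 2) with n ≤ m that never go above y = x is C(8, 6) − C(8, 7) = 28 − 8 = 20.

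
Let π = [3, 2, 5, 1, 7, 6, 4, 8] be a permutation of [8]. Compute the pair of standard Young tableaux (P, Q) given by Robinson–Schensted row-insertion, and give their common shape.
P = [1, 4, 6, 8] / [2, 5] / [3, 7];  Q = [1, 3, 5, 8] / [2, 6] / [4, 7];  common shape = (4, 2, 2)

Row-insert the values π_1, π_2, … into P one at a time, bumping the leftmost entry strictly greater than the inserted value down to the next row. The recording tableau Q records, in position (i, j), the step at which that cell was added to P.
  Insert 3 (step 1): P = [3];  Q = [1]
  Insert 2 (step 2): P = [2] / [3];  Q = [1] / [2]
  Insert 5 (step 3): P = [2, 5] / [3];  Q = [1, 3] / [2]
  Insert 1 (step 4): P = [1, 5] / [2] / [3];  Q = [1, 3] / [2] / [4]
  Insert 7 (step 5): P = [1, 5, 7] / [2] / [3];  Q = [1, 3, 5] / [2] / [4]
  Insert 6 (step 6): P = [1, 5, 6] / [2, 7] / [3];  Q = [1, 3, 5] / [2, 6] / [4]
  Insert 4 (step 7): P = [1, 4, 6] / [2, 5] / [3, 7];  Q = [1, 3, 5] / [2, 6] / [4, 7]
  Insert 8 (step 8): P = [1, 4, 6, 8] / [2, 5] / [3, 7];  Q = [1, 3, 5, 8] / [2, 6] / [4, 7]
Final shape: (4, 2, 2).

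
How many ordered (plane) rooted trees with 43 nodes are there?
C_42 = 39044429911904443959240

These ordered rooted trees are counted by the Catalan number C_n = (1/(n + 1)) · C(2n, n). For n = 42: C_42 = (1/43) · C(84, 42) = 1678910486211891090247320/43 = 39044429911904443959240.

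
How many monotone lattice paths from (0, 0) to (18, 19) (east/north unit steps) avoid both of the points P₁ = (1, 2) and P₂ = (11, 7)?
Number of paths = 9522211020

Inclusion–exclusion. Total paths: C(37, 18) = 17672631900. Through P₁: C(3, 1)·C(34, 17) = 7000818660. Through P₂: C(18, 11)·C(19, 7) = 1603547712. Since P₁ is strictly southwest of P₂, a monotone path through both must visit P₁ then P₂; paths through both = C(3, 1)·C(15, 10)·C(19, 7) = 453945492. Avoid both = 17672631900 − 7000818660 − 1603547712 + 453945492 = 9522211020.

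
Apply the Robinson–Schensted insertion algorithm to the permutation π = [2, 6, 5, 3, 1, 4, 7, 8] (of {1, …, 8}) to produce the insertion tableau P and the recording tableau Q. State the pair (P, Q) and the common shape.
P = [1, 3, 4, 7, 8] / [2] / [5] / [6];  Q = [1, 2, 6, 7, 8] / [3] / [4] / [5];  common shape = (5, 1, 1, 1)

Row-insert the values π_1, π_2, … into P one at a time, bumping the leftmost entry strictly greater than the inserted value down to the next row. The recording tableau Q records, in position (i, j), the step at which that cell was added to P.
  Insert 2 (step 1): P = [2];  Q = [1]
  Insert 6 (step 2): P = [2, 6];  Q = [1, 2]
  Insert 5 (step 3): P = [2, 5] / [6];  Q = [1, 2] / [3]
  Insert 3 (step 4): P = [2, 3] / [5] / [6];  Q = [1, 2] / [3] / [4]
  Insert 1 (step 5): P = [1, 3] / [2] / [5] / [6];  Q = [1, 2] / [3] / [4] / [5]
  Insert 4 (step 6): P = [1, 3, 4] / [2] / [5] / [6];  Q = [1, 2, 6] / [3] / [4] / [5]
  Insert 7 (step 7): P = [1, 3, 4, 7] / [2] / [5] / [6];  Q = [1, 2, 6, 7] / [3] / [4] / [5]
  Insert 8 (step 8): P = [1, 3, 4, 7, 8] / [2] / [5] / [6];  Q = [1, 2, 6, 7, 8] / [3] / [4] / [5]
Final shape: (5, 1, 1, 1).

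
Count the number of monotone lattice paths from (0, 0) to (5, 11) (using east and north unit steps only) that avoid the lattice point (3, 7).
Number of paths = 2568

Total paths from (0, 0) to (5, 11): C(16, 5) = 4368. Paths through (3, 7): (paths (0, 0) → (3, 7)) × (paths (3, 7) → (5, 11)) = C(10, 3) · C(6, 2) = 120 · 15 = 1800. Avoidance count = 4368 − 1800 = 2568.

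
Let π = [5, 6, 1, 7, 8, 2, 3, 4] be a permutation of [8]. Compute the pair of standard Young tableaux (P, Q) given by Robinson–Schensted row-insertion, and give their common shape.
P = [1, 2, 3, 4] / [5, 6, 7, 8];  Q = [1, 2, 4, 5] / [3, 6, 7, 8];  common shape = (4, 4)

Row-insert the values π_1, π_2, … into P one at a time, bumping the leftmost entry strictly greater than the inserted value down to the next row. The recording tableau Q records, in position (i, j), the step at which that cell was added to P.
  Insert 5 (step 1): P = [5];  Q = [1]
  Insert 6 (step 2): P = [5, 6];  Q = [1, 2]
  Insert 1 (step 3): P = [1, 6] / [5];  Q = [1, 2] / [3]
  Insert 7 (step 4): P = [1, 6, 7] / [5];  Q = [1, 2, 4] / [3]
  Insert 8 (step 5): P = [1, 6, 7, 8] / [5];  Q = [1, 2, 4, 5] / [3]
  Insert 2 (step 6): P = [1, 2, 7, 8] / [5, 6];  Q = [1, 2, 4, 5] / [3, 6]
  Insert 3 (step 7): P = [1, 2, 3, 8] / [5, 6, 7];  Q = [1, 2, 4, 5] / [3, 6, 7]
  Insert 4 (step 8): P = [1, 2, 3, 4] / [5, 6, 7, 8];  Q = [1, 2, 4, 5] / [3, 6, 7, 8]
Final shape: (4, 4).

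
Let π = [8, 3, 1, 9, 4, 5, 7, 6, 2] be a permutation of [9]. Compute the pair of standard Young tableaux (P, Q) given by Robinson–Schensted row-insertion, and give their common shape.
P = [1, 2, 5, 6] / [3, 4] / [7, 9] / [8];  Q = [1, 4, 6, 7] / [2, 5] / [3, 8] / [9];  common shape = (4, 2, 2, 1)

Row-insert the values π_1, π_2, … into P one at a time, bumping the leftmost entry strictly greater than the inserted value down to the next row. The recording tableau Q records, in position (i, j), the step at which that cell was added to P.
  Insert 8 (step 1): P = [8];  Q = [1]
  Insert 3 (step 2): P = [3] / [8];  Q = [1] / [2]
  Insert 1 (step 3): P = [1] / [3] / [8];  Q = [1] / [2] / [3]
  Insert 9 (step 4): P = [1, 9] / [3] / [8];  Q = [1, 4] / [2] / [3]
  Insert 4 (step 5): P = [1, 4] / [3, 9] / [8];  Q = [1, 4] / [2, 5] / [3]
  Insert 5 (step 6): P = [1, 4, 5] / [3, 9] / [8];  Q = [1, 4, 6] / [2, 5] / [3]
  Insert 7 (step 7): P = [1, 4, 5, 7] / [3, 9] / [8];  Q = [1, 4, 6, 7] / [2, 5] / [3]
  Insert 6 (step 8): P = [1, 4, 5, 6] / [3, 7] / [8, 9];  Q = [1, 4, 6, 7] / [2, 5] / [3, 8]
  Insert 2 (step 9): P = [1, 2, 5, 6] / [3, 4] / [7, 9] / [8];  Q = [1, 4, 6, 7] / [2, 5] / [3, 8] / [9]
Final shape: (4, 2, 2, 1).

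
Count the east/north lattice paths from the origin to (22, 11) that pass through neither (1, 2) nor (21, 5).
Number of paths = 150192001

Inclusion–exclusion. Total paths: C(33, 22) = 193536720. Through P₁: C(3, 1)·C(30, 21) = 42921450. Through P₂: C(26, 21)·C(7, 1) = 460460. Since P₁ is strictly southwest of P₂, a monotone path through both must visit P₁ then P₂; paths through both = C(3, 1)·C(23, 20)·C(7, 1) = 37191. Avoid both = 193536720 − 42921450 − 460460 + 37191 = 150192001.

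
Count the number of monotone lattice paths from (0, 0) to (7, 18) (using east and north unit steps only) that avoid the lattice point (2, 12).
Number of paths = 438658

Total paths from (0, 0) to (7, 18): C(25, 7) = 480700. Paths through (2, 12): (paths (0, 0) → (2, 12)) × (paths (2, 12) → (7, 18)) = C(14, 2) · C(11, 5) = 91 · 462 = 42042. Avoidance count = 480700 − 42042 = 438658.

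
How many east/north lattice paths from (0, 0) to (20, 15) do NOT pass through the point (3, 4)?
Number of paths = 2496346860

Total paths from (0, 0) to (20, 15): C(35, 20) = 3247943160. Paths through (3, 4): (paths (0, 0) → (3, 4)) × (paths (3, 4) → (20, 15)) = C(7, 3) · C(28, 17) = 35 · 21474180 = 751596300. Avoidance count = 3247943160 − 751596300 = 2496346860.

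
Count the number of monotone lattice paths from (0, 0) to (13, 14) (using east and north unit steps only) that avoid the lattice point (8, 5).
Number of paths = 17481726

Total paths from (0, 0) to (13, 14): C(27, 13) = 20058300. Paths through (8, 5): (paths (0, 0) → (8, 5)) × (paths (8, 5) → (13, 14)) = C(13, 8) · C(14, 5) = 1287 · 2002 = 2576574. Avoidance count = 20058300 − 2576574 = 17481726.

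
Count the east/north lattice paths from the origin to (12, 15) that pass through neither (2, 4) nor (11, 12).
Number of paths = 8143408

Inclusion–exclusion. Total paths: C(27, 12) = 17383860. Through P₁: C(6, 2)·C(21, 10) = 5290740. Through P₂: C(23, 11)·C(4, 1) = 5408312. Since P₁ is strictly southwest of P₂, a monotone path through both must visit P₁ then P₂; paths through both = C(6, 2)·C(17, 9)·C(4, 1) = 1458600. Avoid both = 17383860 − 5290740 − 5408312 + 1458600 = 8143408.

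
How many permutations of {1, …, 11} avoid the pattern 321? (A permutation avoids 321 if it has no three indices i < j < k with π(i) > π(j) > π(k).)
C_11 = 58786

These 321-avoiding permutations are counted by the Catalan number C_n = (1/(n + 1)) · C(2n, n). For n = 11: C_11 = (1/12) · C(22, 11) = 705432/12 = 58786.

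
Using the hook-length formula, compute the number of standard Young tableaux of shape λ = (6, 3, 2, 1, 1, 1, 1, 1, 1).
# SYT of shape (6, 3, 2, 1, 1, 1, 1, 1, 1) = 700128

Hook-length formula: f^λ = n! / Π hook(c), product over all cells c of the Young diagram. For λ = (6, 3, 2, 1, 1, 1, 1, 1, 1), n = 17 boxes. Hook lengths by row (left-to-right, top-to-bottom): [14, 7, 5, 3, 2, 1]; [10, 3, 1]; [8, 1]; [6]; [5]; [4]; [3]; [2]; [1]. Product of hooks = 508032000. So f^λ = 17! / 508032000 = 355687428096000 / 508032000 = 700128.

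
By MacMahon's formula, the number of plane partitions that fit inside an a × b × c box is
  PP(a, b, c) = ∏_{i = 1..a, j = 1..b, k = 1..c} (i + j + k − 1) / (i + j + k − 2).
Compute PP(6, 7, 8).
PP(6, 7, 8) = 19702998159210080

Evaluate the triple product over i = 1..6, j = 1..7, k = 1..8. The factors are (2/1) · (3/2) · (4/3) · (5/4) · (6/5) · (7/6) · (8/7) · (9/8) · … (336 factors total). The numerators and denominators telescope so the product is an integer; carrying out the multiplication exactly gives PP(6, 7, 8) = 19702998159210080.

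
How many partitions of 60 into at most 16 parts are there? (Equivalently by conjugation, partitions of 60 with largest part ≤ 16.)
p(60, parts ≤ 16) = 613370

Use the recurrence p(n, m) = p(n, m−1) + p(n−m, m): either the largest part is < m (count p(n, m−1)) or the largest part is exactly m (remove one copy of m, count p(n−m, m)). With p(0, ·) = 1 this gives p(60, parts ≤ 16) = 613370. (By conjugating Young diagrams, this also counts partitions of 60 into at most 16 parts.)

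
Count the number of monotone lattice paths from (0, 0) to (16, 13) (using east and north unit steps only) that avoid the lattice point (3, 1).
Number of paths = 47062715

Total paths from (0, 0) to (16, 13): C(29, 16) = 67863915. Paths through (3, 1): (paths (0, 0) → (3, 1)) × (paths (3, 1) → (16, 13)) = C(4, 3) · C(25, 13) = 4 · 5200300 = 20801200. Avoidance count = 67863915 − 20801200 = 47062715.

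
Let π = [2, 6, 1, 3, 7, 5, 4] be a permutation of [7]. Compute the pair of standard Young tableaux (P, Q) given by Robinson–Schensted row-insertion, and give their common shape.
P = [1, 3, 4] / [2, 5, 7] / [6];  Q = [1, 2, 5] / [3, 4, 6] / [7];  common shape = (3, 3, 1)

Row-insert the values π_1, π_2, … into P one at a time, bumping the leftmost entry strictly greater than the inserted value down to the next row. The recording tableau Q records, in position (i, j), the step at which that cell was added to P.
  Insert 2 (step 1): P = [2];  Q = [1]
  Insert 6 (step 2): P = [2, 6];  Q = [1, 2]
  Insert 1 (step 3): P = [1, 6] / [2];  Q = [1, 2] / [3]
  Insert 3 (step 4): P = [1, 3] / [2, 6];  Q = [1, 2] / [3, 4]
  Insert 7 (step 5): P = [1, 3, 7] / [2, 6];  Q = [1, 2, 5] / [3, 4]
  Insert 5 (step 6): P = [1, 3, 5] / [2, 6, 7];  Q = [1, 2, 5] / [3, 4, 6]
  Insert 4 (step 7): P = [1, 3, 4] / [2, 5, 7] / [6];  Q = [1, 2, 5] / [3, 4, 6] / [7]
Final shape: (3, 3, 1).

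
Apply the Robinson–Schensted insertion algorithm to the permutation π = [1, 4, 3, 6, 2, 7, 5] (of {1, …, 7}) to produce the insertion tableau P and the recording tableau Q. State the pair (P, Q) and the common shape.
P = [1, 2, 5, 7] / [3, 6] / [4];  Q = [1, 2, 4, 6] / [3, 7] / [5];  common shape = (4, 2, 1)

Row-insert the values π_1, π_2, … into P one at a time, bumping the leftmost entry strictly greater than the inserted value down to the next row. The recording tableau Q records, in position (i, j), the step at which that cell was added to P.
  Insert 1 (step 1): P = [1];  Q = [1]
  Insert 4 (step 2): P = [1, 4];  Q = [1, 2]
  Insert 3 (step 3): P = [1, 3] / [4];  Q = [1, 2] / [3]
  Insert 6 (step 4): P = [1, 3, 6] / [4];  Q = [1, 2, 4] / [3]
  Insert 2 (step 5): P = [1, 2, 6] / [3] / [4];  Q = [1, 2, 4] / [3] / [5]
  Insert 7 (step 6): P = [1, 2, 6, 7] / [3] / [4];  Q = [1, 2, 4, 6] / [3] / [5]
  Insert 5 (step 7): P = [1, 2, 5, 7] / [3, 6] / [4];  Q = [1, 2, 4, 6] / [3, 7] / [5]
Final shape: (4, 2, 1).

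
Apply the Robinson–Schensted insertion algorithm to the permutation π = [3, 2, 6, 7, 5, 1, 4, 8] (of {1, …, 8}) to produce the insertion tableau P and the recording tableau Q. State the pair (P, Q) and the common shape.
P = [1, 4, 7, 8] / [2, 5] / [3, 6];  Q = [1, 3, 4, 8] / [2, 5] / [6, 7];  common shape = (4, 2, 2)

Row-insert the values π_1, π_2, … into P one at a time, bumping the leftmost entry strictly greater than the inserted value down to the next row. The recording tableau Q records, in position (i, j), the step at which that cell was added to P.
  Insert 3 (step 1): P = [3];  Q = [1]
  Insert 2 (step 2): P = [2] / [3];  Q = [1] / [2]
  Insert 6 (step 3): P = [2, 6] / [3];  Q = [1, 3] / [2]
  Insert 7 (step 4): P = [2, 6, 7] / [3];  Q = [1, 3, 4] / [2]
  Insert 5 (step 5): P = [2, 5, 7] / [3, 6];  Q = [1, 3, 4] / [2, 5]
  Insert 1 (step 6): P = [1, 5, 7] / [2, 6] / [3];  Q = [1, 3, 4] / [2, 5] / [6]
  Insert 4 (step 7): P = [1, 4, 7] / [2, 5] / [3, 6];  Q = [1, 3, 4] / [2, 5] / [6, 7]
  Insert 8 (step 8): P = [1, 4, 7, 8] / [2, 5] / [3, 6];  Q = [1, 3, 4, 8] / [2, 5] / [6, 7]
Final shape: (4, 2, 2).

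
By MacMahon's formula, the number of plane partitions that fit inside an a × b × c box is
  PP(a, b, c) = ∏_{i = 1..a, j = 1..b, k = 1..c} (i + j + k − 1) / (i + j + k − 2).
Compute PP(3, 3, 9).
PP(3, 3, 9) = 572572

Evaluate the triple product over i = 1..3, j = 1..3, k = 1..9. The factors are (2/1) · (3/2) · (4/3) · (5/4) · (6/5) · (7/6) · (8/7) · (9/8) · … (81 factors total). The numerators and denominators telescope so the product is an integer; carrying out the multiplication exactly gives PP(3, 3, 9) = 572572.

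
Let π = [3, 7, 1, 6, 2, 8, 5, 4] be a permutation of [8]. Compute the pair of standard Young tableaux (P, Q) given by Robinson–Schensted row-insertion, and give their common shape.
P = [1, 2, 4] / [3, 5, 8] / [6] / [7];  Q = [1, 2, 6] / [3, 4, 7] / [5] / [8];  common shape = (3, 3, 1, 1)

Row-insert the values π_1, π_2, … into P one at a time, bumping the leftmost entry strictly greater than the inserted value down to the next row. The recording tableau Q records, in position (i, j), the step at which that cell was added to P.
  Insert 3 (step 1): P = [3];  Q = [1]
  Insert 7 (step 2): P = [3, 7];  Q = [1, 2]
  Insert 1 (step 3): P = [1, 7] / [3];  Q = [1, 2] / [3]
  Insert 6 (step 4): P = [1, 6] / [3, 7];  Q = [1, 2] / [3, 4]
  Insert 2 (step 5): P = [1, 2] / [3, 6] / [7];  Q = [1, 2] / [3, 4] / [5]
  Insert 8 (step 6): P = [1, 2, 8] / [3, 6] / [7];  Q = [1, 2, 6] / [3, 4] / [5]
  Insert 5 (step 7): P = [1, 2, 5] / [3, 6, 8] / [7];  Q = [1, 2, 6] / [3, 4, 7] / [5]
  Insert 4 (step 8): P = [1, 2, 4] / [3, 5, 8] / [6] / [7];  Q = [1, 2, 6] / [3, 4, 7] / [5] / [8]
Final shape: (3, 3, 1, 1).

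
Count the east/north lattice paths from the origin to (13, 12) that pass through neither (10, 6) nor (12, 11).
Number of paths = 2159808

Inclusion–exclusion. Total paths: C(25, 13) = 5200300. Through P₁: C(16, 10)·C(9, 3) = 672672. Through P₂: C(23, 12)·C(2, 1) = 2704156. Since P₁ is strictly southwest of P₂, a monotone path through both must visit P₁ then P₂; paths through both = C(16, 10)·C(7, 2)·C(2, 1) = 336336. Avoid both = 5200300 − 672672 − 2704156 + 336336 = 2159808.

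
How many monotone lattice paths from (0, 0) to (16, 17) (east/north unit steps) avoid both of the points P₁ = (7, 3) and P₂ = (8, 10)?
Number of paths = 793335180

Inclusion–exclusion. Total paths: C(33, 16) = 1166803110. Through P₁: C(10, 7)·C(23, 9) = 98062800. Through P₂: C(18, 8)·C(15, 8) = 281582730. Since P₁ is strictly southwest of P₂, a monotone path through both must visit P₁ then P₂; paths through both = C(10, 7)·C(8, 1)·C(15, 8) = 6177600. Avoid both = 1166803110 − 98062800 − 281582730 + 6177600 = 793335180.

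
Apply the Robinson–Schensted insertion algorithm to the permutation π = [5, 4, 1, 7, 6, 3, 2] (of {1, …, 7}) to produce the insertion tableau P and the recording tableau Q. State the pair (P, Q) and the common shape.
P = [1, 2] / [3, 6] / [4, 7] / [5];  Q = [1, 4] / [2, 5] / [3, 6] / [7];  common shape = (2, 2, 2, 1)

Row-insert the values π_1, π_2, … into P one at a time, bumping the leftmost entry strictly greater than the inserted value down to the next row. The recording tableau Q records, in position (i, j), the step at which that cell was added to P.
  Insert 5 (step 1): P = [5];  Q = [1]
  Insert 4 (step 2): P = [4] / [5];  Q = [1] / [2]
  Insert 1 (step 3): P = [1] / [4] / [5];  Q = [1] / [2] / [3]
  Insert 7 (step 4): P = [1, 7] / [4] / [5];  Q = [1, 4] / [2] / [3]
  Insert 6 (step 5): P = [1, 6] / [4, 7] / [5];  Q = [1, 4] / [2, 5] / [3]
  Insert 3 (step 6): P = [1, 3] / [4, 6] / [5, 7];  Q = [1, 4] / [2, 5] / [3, 6]
  Insert 2 (step 7): P = [1, 2] / [3, 6] / [4, 7] / [5];  Q = [1, 4] / [2, 5] / [3, 6] / [7]
Final shape: (2, 2, 2, 1).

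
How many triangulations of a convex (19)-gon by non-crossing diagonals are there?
C_17 = 129644790

These polygon triangulations are counted by the Catalan number C_n = (1/(n + 1)) · C(2n, n). For n = 17: C_17 = (1/18) · C(34, 17) = 2333606220/18 = 129644790.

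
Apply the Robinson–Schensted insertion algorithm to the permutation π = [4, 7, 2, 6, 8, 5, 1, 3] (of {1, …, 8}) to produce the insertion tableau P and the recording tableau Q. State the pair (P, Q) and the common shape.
P = [1, 3, 8] / [2, 5] / [4, 6] / [7];  Q = [1, 2, 5] / [3, 4] / [6, 8] / [7];  common shape = (3, 2, 2, 1)

Row-insert the values π_1, π_2, … into P one at a time, bumping the leftmost entry strictly greater than the inserted value down to the next row. The recording tableau Q records, in position (i, j), the step at which that cell was added to P.
  Insert 4 (step 1): P = [4];  Q = [1]
  Insert 7 (step 2): P = [4, 7];  Q = [1, 2]
  Insert 2 (step 3): P = [2, 7] / [4];  Q = [1, 2] / [3]
  Insert 6 (step 4): P = [2, 6] / [4, 7];  Q = [1, 2] / [3, 4]
  Insert 8 (step 5): P = [2, 6, 8] / [4, 7];  Q = [1, 2, 5] / [3, 4]
  Insert 5 (step 6): P = [2, 5, 8] / [4, 6] / [7];  Q = [1, 2, 5] / [3, 4] / [6]
  Insert 1 (step 7): P = [1, 5, 8] / [2, 6] / [4] / [7];  Q = [1, 2, 5] / [3, 4] / [6] / [7]
  Insert 3 (step 8): P = [1, 3, 8] / [2, 5] / [4, 6] / [7];  Q = [1, 2, 5] / [3, 4] / [6, 8] / [7]
Final shape: (3, 2, 2, 1).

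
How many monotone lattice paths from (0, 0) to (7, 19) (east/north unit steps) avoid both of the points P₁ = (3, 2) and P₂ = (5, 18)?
Number of paths = 501593

Inclusion–exclusion. Total paths: C(26, 7) = 657800. Through P₁: C(5, 3)·C(21, 4) = 59850. Through P₂: C(23, 5)·C(3, 2) = 100947. Since P₁ is strictly southwest of P₂, a monotone path through both must visit P₁ then P₂; paths through both = C(5, 3)·C(18, 2)·C(3, 2) = 4590. Avoid both = 657800 − 59850 − 100947 + 4590 = 501593.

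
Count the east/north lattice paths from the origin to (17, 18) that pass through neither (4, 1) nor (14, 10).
Number of paths = 3691373010

Inclusion–exclusion. Total paths: C(35, 17) = 4537567650. Through P₁: C(5, 4)·C(30, 13) = 598799250. Through P₂: C(24, 14)·C(11, 3) = 323607240. Since P₁ is strictly southwest of P₂, a monotone path through both must visit P₁ then P₂; paths through both = C(5, 4)·C(19, 10)·C(11, 3) = 76211850. Avoid both = 4537567650 − 598799250 − 323607240 + 76211850 = 3691373010.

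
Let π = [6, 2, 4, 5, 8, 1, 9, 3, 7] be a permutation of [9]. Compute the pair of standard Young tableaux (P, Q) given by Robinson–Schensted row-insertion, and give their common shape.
P = [1, 3, 5, 7, 9] / [2, 4, 8] / [6];  Q = [1, 3, 4, 5, 7] / [2, 8, 9] / [6];  common shape = (5, 3, 1)

Row-insert the values π_1, π_2, … into P one at a time, bumping the leftmost entry strictly greater than the inserted value down to the next row. The recording tableau Q records, in position (i, j), the step at which that cell was added to P.
  Insert 6 (step 1): P = [6];  Q = [1]
  Insert 2 (step 2): P = [2] / [6];  Q = [1] / [2]
  Insert 4 (step 3): P = [2, 4] / [6];  Q = [1, 3] / [2]
  Insert 5 (step 4): P = [2, 4, 5] / [6];  Q = [1, 3, 4] / [2]
  Insert 8 (step 5): P = [2, 4, 5, 8] / [6];  Q = [1, 3, 4, 5] / [2]
  Insert 1 (step 6): P = [1, 4, 5, 8] / [2] / [6];  Q = [1, 3, 4, 5] / [2] / [6]
  Insert 9 (step 7): P = [1, 4, 5, 8, 9] / [2] / [6];  Q = [1, 3, 4, 5, 7] / [2] / [6]
  Insert 3 (step 8): P = [1, 3, 5, 8, 9] / [2, 4] / [6];  Q = [1, 3, 4, 5, 7] / [2, 8] / [6]
  Insert 7 (step 9): P = [1, 3, 5, 7, 9] / [2, 4, 8] / [6];  Q = [1, 3, 4, 5, 7] / [2, 8, 9] / [6]
Final shape: (5, 3, 1).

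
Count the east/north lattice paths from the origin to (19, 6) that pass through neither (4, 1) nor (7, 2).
Number of paths = 70460

Inclusion–exclusion. Total paths: C(25, 19) = 177100. Through P₁: C(5, 4)·C(20, 15) = 77520. Through P₂: C(9, 7)·C(16, 12) = 65520. Since P₁ is strictly southwest of P₂, a monotone path through both must visit P₁ then P₂; paths through both = C(5, 4)·C(4, 3)·C(16, 12) = 36400. Avoid both = 177100 − 77520 − 65520 + 36400 = 70460.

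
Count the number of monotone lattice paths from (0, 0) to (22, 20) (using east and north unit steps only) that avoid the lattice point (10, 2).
Number of paths = 508083054570

Total paths from (0, 0) to (22, 20): C(42, 22) = 513791607420. Paths through (10, 2): (paths (0, 0) → (10, 2)) × (paths (10, 2) → (22, 20)) = C(12, 10) · C(30, 12) = 66 · 86493225 = 5708552850. Avoidance count = 513791607420 − 5708552850 = 508083054570.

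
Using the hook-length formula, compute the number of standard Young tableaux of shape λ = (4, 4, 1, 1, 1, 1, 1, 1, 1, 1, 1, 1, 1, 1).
# SYT of shape (4, 4, 1, 1, 1, 1, 1, 1, 1, 1, 1, 1, 1, 1) = 129675

Hook-length formula: f^λ = n! / Π hook(c), product over all cells c of the Young diagram. For λ = (4, 4, 1, 1, 1, 1, 1, 1, 1, 1, 1, 1, 1, 1), n = 20 boxes. Hook lengths by row (left-to-right, top-to-bottom): [17, 4, 3, 2]; [16, 3, 2, 1]; [12]; [11]; [10]; [9]; [8]; [7]; [6]; [5]; [4]; [3]; [2]; [1]. Product of hooks = 18761534668800. So f^λ = 20! / 18761534668800 = 2432902008176640000 / 18761534668800 = 129675.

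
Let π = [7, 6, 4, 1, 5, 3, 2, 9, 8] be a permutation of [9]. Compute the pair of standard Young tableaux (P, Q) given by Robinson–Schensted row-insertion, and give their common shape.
P = [1, 2, 8] / [3, 5, 9] / [4] / [6] / [7];  Q = [1, 5, 8] / [2, 6, 9] / [3] / [4] / [7];  common shape = (3, 3, 1, 1, 1)

Row-insert the values π_1, π_2, … into P one at a time, bumping the leftmost entry strictly greater than the inserted value down to the next row. The recording tableau Q records, in position (i, j), the step at which that cell was added to P.
  Insert 7 (step 1): P = [7];  Q = [1]
  Insert 6 (step 2): P = [6] / [7];  Q = [1] / [2]
  Insert 4 (step 3): P = [4] / [6] / [7];  Q = [1] / [2] / [3]
  Insert 1 (step 4): P = [1] / [4] / [6] / [7];  Q = [1] / [2] / [3] / [4]
  Insert 5 (step 5): P = [1, 5] / [4] / [6] / [7];  Q = [1, 5] / [2] / [3] / [4]
  Insert 3 (step 6): P = [1, 3] / [4, 5] / [6] / [7];  Q = [1, 5] / [2, 6] / [3] / [4]
  Insert 2 (step 7): P = [1, 2] / [3, 5] / [4] / [6] / [7];  Q = [1, 5] / [2, 6] / [3] / [4] / [7]
  Insert 9 (step 8): P = [1, 2, 9] / [3, 5] / [4] / [6] / [7];  Q = [1, 5, 8] / [2, 6] / [3] / [4] / [7]
  Insert 8 (step 9): P = [1, 2, 8] / [3, 5, 9] / [4] / [6] / [7];  Q = [1, 5, 8] / [2, 6, 9] / [3] / [4] / [7]
Final shape: (3, 3, 1, 1, 1).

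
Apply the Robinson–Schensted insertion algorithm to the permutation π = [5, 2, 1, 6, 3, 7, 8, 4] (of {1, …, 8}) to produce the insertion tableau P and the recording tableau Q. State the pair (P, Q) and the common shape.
P = [1, 3, 4, 8] / [2, 6, 7] / [5];  Q = [1, 4, 6, 7] / [2, 5, 8] / [3];  common shape = (4, 3, 1)

Row-insert the values π_1, π_2, … into P one at a time, bumping the leftmost entry strictly greater than the inserted value down to the next row. The recording tableau Q records, in position (i, j), the step at which that cell was added to P.
  Insert 5 (step 1): P = [5];  Q = [1]
  Insert 2 (step 2): P = [2] / [5];  Q = [1] / [2]
  Insert 1 (step 3): P = [1] / [2] / [5];  Q = [1] / [2] / [3]
  Insert 6 (step 4): P = [1, 6] / [2] / [5];  Q = [1, 4] / [2] / [3]
  Insert 3 (step 5): P = [1, 3] / [2, 6] / [5];  Q = [1, 4] / [2, 5] / [3]
  Insert 7 (step 6): P = [1, 3, 7] / [2, 6] / [5];  Q = [1, 4, 6] / [2, 5] / [3]
  Insert 8 (step 7): P = [1, 3, 7, 8] / [2, 6] / [5];  Q = [1, 4, 6, 7] / [2, 5] / [3]
  Insert 4 (step 8): P = [1, 3, 4, 8] / [2, 6, 7] / [5];  Q = [1, 4, 6, 7] / [2, 5, 8] / [3]
Final shape: (4, 3, 1).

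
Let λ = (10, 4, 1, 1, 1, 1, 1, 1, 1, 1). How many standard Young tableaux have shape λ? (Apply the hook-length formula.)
# SYT of shape (10, 4, 1, 1, 1, 1, 1, 1, 1, 1) = 39309270

Hook-length formula: f^λ = n! / Π hook(c), product over all cells c of the Young diagram. For λ = (10, 4, 1, 1, 1, 1, 1, 1, 1, 1), n = 22 boxes. Hook lengths by row (left-to-right, top-to-bottom): [19, 10, 9, 8, 6, 5, 4, 3, 2, 1]; [12, 3, 2, 1]; [8]; [7]; [6]; [5]; [4]; [3]; [2]; [1]. Product of hooks = 28593782784000. So f^λ = 22! / 28593782784000 = 1124000727777607680000 / 28593782784000 = 39309270.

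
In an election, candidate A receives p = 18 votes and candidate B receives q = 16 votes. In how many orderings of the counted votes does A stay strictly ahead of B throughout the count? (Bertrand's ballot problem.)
Strict-lead orderings = 129644790

Total orderings of the 34 votes with 18 for A: C(34, 18) = 2203961430. By the Bertrand ballot formula (Cycle Lemma / reflection principle), the number of orderings in which A is strictly ahead of B throughout is (p − q)/(p + q) · C(p + q, p) = (18 − 16)/(18 + 16) · 2203961430 = 129644790.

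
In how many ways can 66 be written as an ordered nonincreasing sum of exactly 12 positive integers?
p(66, 12 parts) = 163540

Partitions of n into exactly k parts are in bijection with partitions of n − k into at most k parts (subtract 1 from each part). So p(66, exactly 12) = p(54, parts ≤ 12). Computing via the recurrence p(m, j) = p(m, j−1) + p(m−j, j) gives 163540.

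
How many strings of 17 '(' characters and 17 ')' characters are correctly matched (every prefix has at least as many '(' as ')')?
C_17 = 129644790

These balanced parentheses are counted by the Catalan number C_n = (1/(n + 1)) · C(2n, n). For n = 17: C_17 = (1/18) · C(34, 17) = 2333606220/18 = 129644790.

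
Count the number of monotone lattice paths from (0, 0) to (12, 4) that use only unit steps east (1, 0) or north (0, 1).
Number of paths = 1820

A monotone lattice path from (0, 0) to (12, 4) consists of 12 east steps and 4 north steps in some order, so it is determined by which 12 of the 16 steps are east. The count is C(16, 12) = 1820.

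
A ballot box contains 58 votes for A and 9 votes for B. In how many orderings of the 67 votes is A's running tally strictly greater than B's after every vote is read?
Strict-lead orderings = 31270559320

Total orderings of the 67 votes with 58 for A: C(67, 58) = 42757703560. By the Bertrand ballot formula (Cycle Lemma / reflection principle), the number of orderings in which A is strictly ahead of B throughout is (p − q)/(p + q) · C(p + q, p) = (58 − 9)/(58 + 9) · 42757703560 = 31270559320.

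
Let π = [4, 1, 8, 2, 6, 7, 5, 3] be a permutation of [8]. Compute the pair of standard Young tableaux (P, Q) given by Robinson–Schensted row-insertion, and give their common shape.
P = [1, 2, 3, 7] / [4, 5] / [6] / [8];  Q = [1, 3, 5, 6] / [2, 4] / [7] / [8];  common shape = (4, 2, 1, 1)

Row-insert the values π_1, π_2, … into P one at a time, bumping the leftmost entry strictly greater than the inserted value down to the next row. The recording tableau Q records, in position (i, j), the step at which that cell was added to P.
  Insert 4 (step 1): P = [4];  Q = [1]
  Insert 1 (step 2): P = [1] / [4];  Q = [1] / [2]
  Insert 8 (step 3): P = [1, 8] / [4];  Q = [1, 3] / [2]
  Insert 2 (step 4): P = [1, 2] / [4, 8];  Q = [1, 3] / [2, 4]
  Insert 6 (step 5): P = [1, 2, 6] / [4, 8];  Q = [1, 3, 5] / [2, 4]
  Insert 7 (step 6): P = [1, 2, 6, 7] / [4, 8];  Q = [1, 3, 5, 6] / [2, 4]
  Insert 5 (step 7): P = [1, 2, 5, 7] / [4, 6] / [8];  Q = [1, 3, 5, 6] / [2, 4] / [7]
  Insert 3 (step 8): P = [1, 2, 3, 7] / [4, 5] / [6] / [8];  Q = [1, 3, 5, 6] / [2, 4] / [7] / [8]
Final shape: (4, 2, 1, 1).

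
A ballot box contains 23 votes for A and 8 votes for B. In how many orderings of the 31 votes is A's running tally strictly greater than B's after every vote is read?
Strict-lead orderings = 3817125

Total orderings of the 31 votes with 23 for A: C(31, 23) = 7888725. By the Bertrand ballot formula (Cycle Lemma / reflection principle), the number of orderings in which A is strictly ahead of B throughout is (p − q)/(p + q) · C(p + q, p) = (23 − 8)/(23 + 8) · 7888725 = 3817125.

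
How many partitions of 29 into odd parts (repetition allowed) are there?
p_odd(29) = 256

Enumerate partitions using only odd parts via the recurrence o(n, m) = o(n, m−2) + o(n−m, m) over odd m, starting from the largest odd part ≤ n. This gives p_odd(29) = 256. (Euler's theorem: equals the count of distinct-part partitions.)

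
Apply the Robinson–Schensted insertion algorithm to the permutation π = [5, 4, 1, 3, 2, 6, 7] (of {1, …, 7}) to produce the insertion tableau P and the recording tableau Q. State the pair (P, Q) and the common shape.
P = [1, 2, 6, 7] / [3] / [4] / [5];  Q = [1, 4, 6, 7] / [2] / [3] / [5];  common shape = (4, 1, 1, 1)

Row-insert the values π_1, π_2, … into P one at a time, bumping the leftmost entry strictly greater than the inserted value down to the next row. The recording tableau Q records, in position (i, j), the step at which that cell was added to P.
  Insert 5 (step 1): P = [5];  Q = [1]
  Insert 4 (step 2): P = [4] / [5];  Q = [1] / [2]
  Insert 1 (step 3): P = [1] / [4] / [5];  Q = [1] / [2] / [3]
  Insert 3 (step 4): P = [1, 3] / [4] / [5];  Q = [1, 4] / [2] / [3]
  Insert 2 (step 5): P = [1, 2] / [3] / [4] / [5];  Q = [1, 4] / [2] / [3] / [5]
  Insert 6 (step 6): P = [1, 2, 6] / [3] / [4] / [5];  Q = [1, 4, 6] / [2] / [3] / [5]
  Insert 7 (step 7): P = [1, 2, 6, 7] / [3] / [4] / [5];  Q = [1, 4, 6, 7] / [2] / [3] / [5]
Final shape: (4, 1, 1, 1).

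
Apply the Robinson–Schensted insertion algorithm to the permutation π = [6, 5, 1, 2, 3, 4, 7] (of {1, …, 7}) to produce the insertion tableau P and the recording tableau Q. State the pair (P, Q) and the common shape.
P = [1, 2, 3, 4, 7] / [5] / [6];  Q = [1, 4, 5, 6, 7] / [2] / [3];  common shape = (5, 1, 1)

Row-insert the values π_1, π_2, … into P one at a time, bumping the leftmost entry strictly greater than the inserted value down to the next row. The recording tableau Q records, in position (i, j), the step at which that cell was added to P.
  Insert 6 (step 1): P = [6];  Q = [1]
  Insert 5 (step 2): P = [5] / [6];  Q = [1] / [2]
  Insert 1 (step 3): P = [1] / [5] / [6];  Q = [1] / [2] / [3]
  Insert 2 (step 4): P = [1, 2] / [5] / [6];  Q = [1, 4] / [2] / [3]
  Insert 3 (step 5): P = [1, 2, 3] / [5] / [6];  Q = [1, 4, 5] / [2] / [3]
  Insert 4 (step 6): P = [1, 2, 3, 4] / [5] / [6];  Q = [1, 4, 5, 6] / [2] / [3]
  Insert 7 (step 7): P = [1, 2, 3, 4, 7] / [5] / [6];  Q = [1, 4, 5, 6, 7] / [2] / [3]
Final shape: (5, 1, 1).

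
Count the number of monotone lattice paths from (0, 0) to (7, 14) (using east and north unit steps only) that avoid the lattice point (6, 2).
Number of paths = 115916

Total paths from (0, 0) to (7, 14): C(21, 7) = 116280. Paths through (6, 2): (paths (0, 0) → (6, 2)) × (paths (6, 2) → (7, 14)) = C(8, 6) · C(13, 1) = 28 · 13 = 364. Avoidance count = 116280 − 364 = 115916.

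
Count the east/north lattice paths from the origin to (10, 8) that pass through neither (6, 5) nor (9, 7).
Number of paths = 13948

Inclusion–exclusion. Total paths: C(18, 10) = 43758. Through P₁: C(11, 6)·C(7, 4) = 16170. Through P₂: C(16, 9)·C(2, 1) = 22880. Since P₁ is strictly southwest of P₂, a monotone path through both must visit P₁ then P₂; paths through both = C(11, 6)·C(5, 3)·C(2, 1) = 9240. Avoid both = 43758 − 16170 − 22880 + 9240 = 13948.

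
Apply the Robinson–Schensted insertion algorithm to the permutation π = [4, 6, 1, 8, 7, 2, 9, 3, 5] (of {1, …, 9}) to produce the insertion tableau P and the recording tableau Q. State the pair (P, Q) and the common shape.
P = [1, 2, 3, 5] / [4, 6, 7, 9] / [8];  Q = [1, 2, 4, 7] / [3, 5, 8, 9] / [6];  common shape = (4, 4, 1)

Row-insert the values π_1, π_2, … into P one at a time, bumping the leftmost entry strictly greater than the inserted value down to the next row. The recording tableau Q records, in position (i, j), the step at which that cell was added to P.
  Insert 4 (step 1): P = [4];  Q = [1]
  Insert 6 (step 2): P = [4, 6];  Q = [1, 2]
  Insert 1 (step 3): P = [1, 6] / [4];  Q = [1, 2] / [3]
  Insert 8 (step 4): P = [1, 6, 8] / [4];  Q = [1, 2, 4] / [3]
  Insert 7 (step 5): P = [1, 6, 7] / [4, 8];  Q = [1, 2, 4] / [3, 5]
  Insert 2 (step 6): P = [1, 2, 7] / [4, 6] / [8];  Q = [1, 2, 4] / [3, 5] / [6]
  Insert 9 (step 7): P = [1, 2, 7, 9] / [4, 6] / [8];  Q = [1, 2, 4, 7] / [3, 5] / [6]
  Insert 3 (step 8): P = [1, 2, 3, 9] / [4, 6, 7] / [8];  Q = [1, 2, 4, 7] / [3, 5, 8] / [6]
  Insert 5 (step 9): P = [1, 2, 3, 5] / [4, 6, 7, 9] / [8];  Q = [1, 2, 4, 7] / [3, 5, 8, 9] / [6]
Final shape: (4, 4, 1).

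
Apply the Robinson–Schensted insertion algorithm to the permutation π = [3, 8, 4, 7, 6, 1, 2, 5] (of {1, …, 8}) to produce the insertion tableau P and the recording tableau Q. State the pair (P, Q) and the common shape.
P = [1, 2, 5] / [3, 4, 6] / [7] / [8];  Q = [1, 2, 4] / [3, 7, 8] / [5] / [6];  common shape = (3, 3, 1, 1)

Row-insert the values π_1, π_2, … into P one at a time, bumping the leftmost entry strictly greater than the inserted value down to the next row. The recording tableau Q records, in position (i, j), the step at which that cell was added to P.
  Insert 3 (step 1): P = [3];  Q = [1]
  Insert 8 (step 2): P = [3, 8];  Q = [1, 2]
  Insert 4 (step 3): P = [3, 4] / [8];  Q = [1, 2] / [3]
  Insert 7 (step 4): P = [3, 4, 7] / [8];  Q = [1, 2, 4] / [3]
  Insert 6 (step 5): P = [3, 4, 6] / [7] / [8];  Q = [1, 2, 4] / [3] / [5]
  Insert 1 (step 6): P = [1, 4, 6] / [3] / [7] / [8];  Q = [1, 2, 4] / [3] / [5] / [6]
  Insert 2 (step 7): P = [1, 2, 6] / [3, 4] / [7] / [8];  Q = [1, 2, 4] / [3, 7] / [5] / [6]
  Insert 5 (step 8): P = [1, 2, 5] / [3, 4, 6] / [7] / [8];  Q = [1, 2, 4] / [3, 7, 8] / [5] / [6]
Final shape: (3, 3, 1, 1).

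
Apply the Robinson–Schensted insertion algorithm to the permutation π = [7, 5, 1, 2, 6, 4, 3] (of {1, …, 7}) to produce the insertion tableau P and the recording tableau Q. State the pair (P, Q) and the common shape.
P = [1, 2, 3] / [4, 6] / [5] / [7];  Q = [1, 4, 5] / [2, 6] / [3] / [7];  common shape = (3, 2, 1, 1)

Row-insert the values π_1, π_2, … into P one at a time, bumping the leftmost entry strictly greater than the inserted value down to the next row. The recording tableau Q records, in position (i, j), the step at which that cell was added to P.
  Insert 7 (step 1): P = [7];  Q = [1]
  Insert 5 (step 2): P = [5] / [7];  Q = [1] / [2]
  Insert 1 (step 3): P = [1] / [5] / [7];  Q = [1] / [2] / [3]
  Insert 2 (step 4): P = [1, 2] / [5] / [7];  Q = [1, 4] / [2] / [3]
  Insert 6 (step 5): P = [1, 2, 6] / [5] / [7];  Q = [1, 4, 5] / [2] / [3]
  Insert 4 (step 6): P = [1, 2, 4] / [5, 6] / [7];  Q = [1, 4, 5] / [2, 6] / [3]
  Insert 3 (step 7): P = [1, 2, 3] / [4, 6] / [5] / [7];  Q = [1, 4, 5] / [2, 6] / [3] / [7]
Final shape: (3, 2, 1, 1).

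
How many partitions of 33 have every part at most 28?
p(33, parts ≤ 28) = 10131

Use the recurrence p(n, m) = p(n, m−1) + p(n−m, m): either the largest part is < m (count p(n, m−1)) or the largest part is exactly m (remove one copy of m, count p(n−m, m)). With p(0, ·) = 1 this gives p(33, parts ≤ 28) = 10131. (By conjugating Young diagrams, this also counts partitions of 33 into at most 28 parts.)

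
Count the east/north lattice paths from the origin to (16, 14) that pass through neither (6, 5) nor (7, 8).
Number of paths = 79786104

Inclusion–exclusion. Total paths: C(30, 16) = 145422675. Through P₁: C(11, 6)·C(19, 10) = 42678636. Through P₂: C(15, 7)·C(15, 9) = 32207175. Since P₁ is strictly southwest of P₂, a monotone path through both must visit P₁ then P₂; paths through both = C(11, 6)·C(4, 1)·C(15, 9) = 9249240. Avoid both = 145422675 − 42678636 − 32207175 + 9249240 = 79786104.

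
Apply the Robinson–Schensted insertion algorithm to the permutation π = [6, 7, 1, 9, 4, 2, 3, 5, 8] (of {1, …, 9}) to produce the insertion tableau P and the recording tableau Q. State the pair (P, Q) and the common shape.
P = [1, 2, 3, 5, 8] / [4, 7, 9] / [6];  Q = [1, 2, 4, 8, 9] / [3, 5, 7] / [6];  common shape = (5, 3, 1)

Row-insert the values π_1, π_2, … into P one at a time, bumping the leftmost entry strictly greater than the inserted value down to the next row. The recording tableau Q records, in position (i, j), the step at which that cell was added to P.
  Insert 6 (step 1): P = [6];  Q = [1]
  Insert 7 (step 2): P = [6, 7];  Q = [1, 2]
  Insert 1 (step 3): P = [1, 7] / [6];  Q = [1, 2] / [3]
  Insert 9 (step 4): P = [1, 7, 9] / [6];  Q = [1, 2, 4] / [3]
  Insert 4 (step 5): P = [1, 4, 9] / [6, 7];  Q = [1, 2, 4] / [3, 5]
  Insert 2 (step 6): P = [1, 2, 9] / [4, 7] / [6];  Q = [1, 2, 4] / [3, 5] / [6]
  Insert 3 (step 7): P = [1, 2, 3] / [4, 7, 9] / [6];  Q = [1, 2, 4] / [3, 5, 7] / [6]
  Insert 5 (step 8): P = [1, 2, 3, 5] / [4, 7, 9] / [6];  Q = [1, 2, 4, 8] / [3, 5, 7] / [6]
  Insert 8 (step 9): P = [1, 2, 3, 5, 8] / [4, 7, 9] / [6];  Q = [1, 2, 4, 8, 9] / [3, 5, 7] / [6]
Final shape: (5, 3, 1).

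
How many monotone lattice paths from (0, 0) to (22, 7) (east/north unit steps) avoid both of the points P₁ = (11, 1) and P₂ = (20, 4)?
Number of paths = 1332408

Inclusion–exclusion. Total paths: C(29, 22) = 1560780. Through P₁: C(12, 11)·C(17, 11) = 148512. Through P₂: C(24, 20)·C(5, 2) = 106260. Since P₁ is strictly southwest of P₂, a monotone path through both must visit P₁ then P₂; paths through both = C(12, 11)·C(12, 9)·C(5, 2) = 26400. Avoid both = 1560780 − 148512 − 106260 + 26400 = 1332408.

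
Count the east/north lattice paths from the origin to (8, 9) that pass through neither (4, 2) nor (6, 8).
Number of paths = 11611

Inclusion–exclusion. Total paths: C(17, 8) = 24310. Through P₁: C(6, 4)·C(11, 4) = 4950. Through P₂: C(14, 6)·C(3, 2) = 9009. Since P₁ is strictly southwest of P₂, a monotone path through both must visit P₁ then P₂; paths through both = C(6, 4)·C(8, 2)·C(3, 2) = 1260. Avoid both = 24310 − 4950 − 9009 + 1260 = 11611.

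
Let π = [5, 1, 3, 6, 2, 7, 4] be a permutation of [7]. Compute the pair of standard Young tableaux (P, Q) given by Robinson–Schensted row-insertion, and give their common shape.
P = [1, 2, 4, 7] / [3, 6] / [5];  Q = [1, 3, 4, 6] / [2, 7] / [5];  common shape = (4, 2, 1)

Row-insert the values π_1, π_2, … into P one at a time, bumping the leftmost entry strictly greater than the inserted value down to the next row. The recording tableau Q records, in position (i, j), the step at which that cell was added to P.
  Insert 5 (step 1): P = [5];  Q = [1]
  Insert 1 (step 2): P = [1] / [5];  Q = [1] / [2]
  Insert 3 (step 3): P = [1, 3] / [5];  Q = [1, 3] / [2]
  Insert 6 (step 4): P = [1, 3, 6] / [5];  Q = [1, 3, 4] / [2]
  Insert 2 (step 5): P = [1, 2, 6] / [3] / [5];  Q = [1, 3, 4] / [2] / [5]
  Insert 7 (step 6): P = [1, 2, 6, 7] / [3] / [5];  Q = [1, 3, 4, 6] / [2] / [5]
  Insert 4 (step 7): P = [1, 2, 4, 7] / [3, 6] / [5];  Q = [1, 3, 4, 6] / [2, 7] / [5]
Final shape: (4, 2, 1).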